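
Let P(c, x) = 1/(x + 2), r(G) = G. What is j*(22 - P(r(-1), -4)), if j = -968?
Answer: -21780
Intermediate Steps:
P(c, x) = 1/(2 + x)
j*(22 - P(r(-1), -4)) = -968*(22 - 1/(2 - 4)) = -968*(22 - 1/(-2)) = -968*(22 - 1*(-1/2)) = -968*(22 + 1/2) = -968*45/2 = -21780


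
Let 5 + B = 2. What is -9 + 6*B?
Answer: -27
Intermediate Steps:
B = -3 (B = -5 + 2 = -3)
-9 + 6*B = -9 + 6*(-3) = -9 - 18 = -27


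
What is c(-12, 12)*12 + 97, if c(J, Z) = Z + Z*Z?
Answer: 1969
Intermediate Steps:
c(J, Z) = Z + Z²
c(-12, 12)*12 + 97 = (12*(1 + 12))*12 + 97 = (12*13)*12 + 97 = 156*12 + 97 = 1872 + 97 = 1969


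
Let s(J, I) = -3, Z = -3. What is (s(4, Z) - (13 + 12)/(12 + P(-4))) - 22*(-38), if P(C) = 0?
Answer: 9971/12 ≈ 830.92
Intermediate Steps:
(s(4, Z) - (13 + 12)/(12 + P(-4))) - 22*(-38) = (-3 - (13 + 12)/(12 + 0)) - 22*(-38) = (-3 - 25/12) + 836 = -61/12 + 836 = 9971/12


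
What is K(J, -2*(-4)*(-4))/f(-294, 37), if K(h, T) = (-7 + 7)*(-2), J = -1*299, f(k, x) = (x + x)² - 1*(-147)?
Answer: 0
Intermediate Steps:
f(k, x) = 147 + 4*x² (f(k, x) = (2*x)² + 147 = 4*x² + 147 = 147 + 4*x²)
J = -299
K(h, T) = 0 (K(h, T) = 0*(-2) = 0)
K(J, -2*(-4)*(-4))/f(-294, 37) = 0/(147 + 4*37²) = 0/(147 + 4*1369) = 0/(147 + 5476) = 0/5623 = 0*(1/5623) = 0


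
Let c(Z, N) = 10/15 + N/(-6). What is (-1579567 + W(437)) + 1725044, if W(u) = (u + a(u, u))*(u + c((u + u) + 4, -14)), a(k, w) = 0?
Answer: 337757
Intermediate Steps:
c(Z, N) = ⅔ - N/6 (c(Z, N) = 10*(1/15) + N*(-⅙) = ⅔ - N/6)
W(u) = u*(3 + u) (W(u) = (u + 0)*(u + (⅔ - ⅙*(-14))) = u*(u + (⅔ + 7/3)) = u*(u + 3) = u*(3 + u))
(-1579567 + W(437)) + 1725044 = (-1579567 + 437*(3 + 437)) + 1725044 = (-1579567 + 437*440) + 1725044 = (-1579567 + 192280) + 1725044 = -1387287 + 1725044 = 337757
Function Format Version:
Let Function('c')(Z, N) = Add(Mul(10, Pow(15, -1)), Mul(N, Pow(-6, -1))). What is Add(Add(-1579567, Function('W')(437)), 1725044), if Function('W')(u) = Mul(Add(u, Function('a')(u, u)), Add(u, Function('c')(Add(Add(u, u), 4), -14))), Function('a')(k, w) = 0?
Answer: 337757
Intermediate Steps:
Function('c')(Z, N) = Add(Rational(2, 3), Mul(Rational(-1, 6), N)) (Function('c')(Z, N) = Add(Mul(10, Rational(1, 15)), Mul(N, Rational(-1, 6))) = Add(Rational(2, 3), Mul(Rational(-1, 6), N)))
Function('W')(u) = Mul(u, Add(3, u)) (Function('W')(u) = Mul(Add(u, 0), Add(u, Add(Rational(2, 3), Mul(Rational(-1, 6), -14)))) = Mul(u, Add(u, Add(Rational(2, 3), Rational(7, 3)))) = Mul(u, Add(u, 3)) = Mul(u, Add(3, u)))
Add(Add(-1579567, Function('W')(437)), 1725044) = Add(Add(-1579567, Mul(437, Add(3, 437))), 1725044) = Add(Add(-1579567, Mul(437, 440)), 1725044) = Add(Add(-1579567, 192280), 1725044) = Add(-1387287, 1725044) = 337757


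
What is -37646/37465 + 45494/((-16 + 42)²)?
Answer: 839492007/12663170 ≈ 66.294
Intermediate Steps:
-37646/37465 + 45494/((-16 + 42)²) = -37646*1/37465 + 45494/(26²) = -37646/37465 + 45494/676 = -37646/37465 + 45494*(1/676) = -37646/37465 + 22747/338 = 839492007/12663170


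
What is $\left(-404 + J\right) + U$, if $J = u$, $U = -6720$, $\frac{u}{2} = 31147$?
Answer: $55170$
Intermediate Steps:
$u = 62294$ ($u = 2 \cdot 31147 = 62294$)
$J = 62294$
$\left(-404 + J\right) + U = \left(-404 + 62294\right) - 6720 = 61890 - 6720 = 55170$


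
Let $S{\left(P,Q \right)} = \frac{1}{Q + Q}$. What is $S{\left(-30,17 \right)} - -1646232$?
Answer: $\frac{55971889}{34} \approx 1.6462 \cdot 10^{6}$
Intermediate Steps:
$S{\left(P,Q \right)} = \frac{1}{2 Q}$
$S{\left(-30,17 \right)} - -1646232 = \frac{1}{2 \cdot 17} - -1646232 = \frac{1}{2} \cdot \frac{1}{17} + 1646232 = \frac{1}{34} + 1646232 = \frac{55971889}{34}$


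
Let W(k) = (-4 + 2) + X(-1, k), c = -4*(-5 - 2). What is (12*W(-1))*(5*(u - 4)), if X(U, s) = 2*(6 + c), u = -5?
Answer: -35640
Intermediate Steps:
c = 28 (c = -4*(-7) = 28)
X(U, s) = 68 (X(U, s) = 2*(6 + 28) = 2*34 = 68)
W(k) = 66 (W(k) = (-4 + 2) + 68 = -2 + 68 = 66)
(12*W(-1))*(5*(u - 4)) = (12*66)*(5*(-5 - 4)) = 792*(5*(-9)) = 792*(-45) = -35640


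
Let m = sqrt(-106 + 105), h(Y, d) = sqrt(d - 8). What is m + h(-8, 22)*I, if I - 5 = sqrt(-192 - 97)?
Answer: I + sqrt(14)*(5 + 17*I) ≈ 18.708 + 64.608*I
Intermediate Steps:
I = 5 + 17*I (I = 5 + sqrt(-192 - 97) = 5 + sqrt(-289) = 5 + 17*I ≈ 5.0 + 17.0*I)
h(Y, d) = sqrt(-8 + d)
m = I (m = sqrt(-1) = I ≈ 1.0*I)
m + h(-8, 22)*I = I + sqrt(-8 + 22)*(5 + 17*I) = I + sqrt(14)*(5 + 17*I)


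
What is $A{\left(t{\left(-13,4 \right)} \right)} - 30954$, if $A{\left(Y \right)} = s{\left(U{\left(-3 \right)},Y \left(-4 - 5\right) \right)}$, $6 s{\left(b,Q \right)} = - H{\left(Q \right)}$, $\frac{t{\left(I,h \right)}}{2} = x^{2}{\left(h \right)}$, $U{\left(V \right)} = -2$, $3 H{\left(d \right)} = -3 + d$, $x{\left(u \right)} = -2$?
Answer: $- \frac{185699}{6} \approx -30950.0$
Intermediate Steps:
$H{\left(d \right)} = -1 + \frac{d}{3}$ ($H{\left(d \right)} = \frac{-3 + d}{3} = -1 + \frac{d}{3}$)
$t{\left(I,h \right)} = 8$ ($t{\left(I,h \right)} = 2 \left(-2\right)^{2} = 2 \cdot 4 = 8$)
$s{\left(b,Q \right)} = \frac{1}{6} - \frac{Q}{18}$ ($s{\left(b,Q \right)} = \frac{\left(-1\right) \left(-1 + \frac{Q}{3}\right)}{6} = \frac{1 - \frac{Q}{3}}{6} = \frac{1}{6} - \frac{Q}{18}$)
$A{\left(Y \right)} = \frac{1}{6} + \frac{Y}{2}$ ($A{\left(Y \right)} = \frac{1}{6} - \frac{Y \left(-4 - 5\right)}{18} = \frac{1}{6} - \frac{Y \left(-9\right)}{18} = \frac{1}{6} - \frac{\left(-9\right) Y}{18} = \frac{1}{6} + \frac{Y}{2}$)
$A{\left(t{\left(-13,4 \right)} \right)} - 30954 = \left(\frac{1}{6} + \frac{1}{2} \cdot 8\right) - 30954 = \left(\frac{1}{6} + 4\right) - 30954 = \frac{25}{6} - 30954 = - \frac{185699}{6}$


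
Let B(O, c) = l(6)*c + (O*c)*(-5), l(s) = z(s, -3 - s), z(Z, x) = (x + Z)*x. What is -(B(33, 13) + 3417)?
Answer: -1623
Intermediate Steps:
z(Z, x) = x*(Z + x) (z(Z, x) = (Z + x)*x = x*(Z + x))
l(s) = 9 + 3*s (l(s) = (-3 - s)*(s + (-3 - s)) = (-3 - s)*(-3) = 9 + 3*s)
B(O, c) = 27*c - 5*O*c (B(O, c) = (9 + 3*6)*c + (O*c)*(-5) = (9 + 18)*c - 5*O*c = 27*c - 5*O*c)
-(B(33, 13) + 3417) = -(13*(27 - 5*33) + 3417) = -(13*(27 - 165) + 3417) = -(13*(-138) + 3417) = -(-1794 + 3417) = -1*1623 = -1623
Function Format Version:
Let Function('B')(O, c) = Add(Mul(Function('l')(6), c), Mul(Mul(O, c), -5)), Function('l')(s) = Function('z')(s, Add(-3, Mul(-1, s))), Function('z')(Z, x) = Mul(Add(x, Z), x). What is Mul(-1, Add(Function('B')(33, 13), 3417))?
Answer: -1623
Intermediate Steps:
Function('z')(Z, x) = Mul(x, Add(Z, x)) (Function('z')(Z, x) = Mul(Add(Z, x), x) = Mul(x, Add(Z, x)))
Function('l')(s) = Add(9, Mul(3, s)) (Function('l')(s) = Mul(Add(-3, Mul(-1, s)), Add(s, Add(-3, Mul(-1, s)))) = Mul(Add(-3, Mul(-1, s)), -3) = Add(9, Mul(3, s)))
Function('B')(O, c) = Add(Mul(27, c), Mul(-5, O, c)) (Function('B')(O, c) = Add(Mul(Add(9, Mul(3, 6)), c), Mul(Mul(O, c), -5)) = Add(Mul(Add(9, 18), c), Mul(-5, O, c)) = Add(Mul(27, c), Mul(-5, O, c)))
Mul(-1, Add(Function('B')(33, 13), 3417)) = Mul(-1, Add(Mul(13, Add(27, Mul(-5, 33))), 3417)) = Mul(-1, Add(Mul(13, Add(27, -165)), 3417)) = Mul(-1, Add(Mul(13, -138), 3417)) = Mul(-1, Add(-1794, 3417)) = Mul(-1, 1623) = -1623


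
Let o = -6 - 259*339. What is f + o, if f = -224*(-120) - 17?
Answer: -60944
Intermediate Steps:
o = -87807 (o = -6 - 87801 = -87807)
f = 26863 (f = 26880 - 17 = 26863)
f + o = 26863 - 87807 = -60944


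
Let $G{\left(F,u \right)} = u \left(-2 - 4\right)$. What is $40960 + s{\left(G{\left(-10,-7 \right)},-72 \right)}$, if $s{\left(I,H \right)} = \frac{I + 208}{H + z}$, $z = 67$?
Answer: $40910$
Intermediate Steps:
$G{\left(F,u \right)} = - 6 u$ ($G{\left(F,u \right)} = u \left(-6\right) = - 6 u$)
$s{\left(I,H \right)} = \frac{208 + I}{67 + H}$ ($s{\left(I,H \right)} = \frac{I + 208}{H + 67} = \frac{208 + I}{67 + H}$)
$40960 + s{\left(G{\left(-10,-7 \right)},-72 \right)} = 40960 + \frac{208 - -42}{67 - 72} = 40960 + \frac{208 + 42}{-5} = 40960 - 50 = 40910$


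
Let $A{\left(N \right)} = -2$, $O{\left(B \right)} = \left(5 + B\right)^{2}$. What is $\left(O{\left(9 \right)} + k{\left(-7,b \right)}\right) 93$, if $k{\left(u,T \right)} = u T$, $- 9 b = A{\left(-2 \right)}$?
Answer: $\frac{54250}{3} \approx 18083.0$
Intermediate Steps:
$b = \frac{2}{9}$ ($b = \left(- \frac{1}{9}\right) \left(-2\right) = \frac{2}{9} \approx 0.22222$)
$k{\left(u,T \right)} = T u$
$\left(O{\left(9 \right)} + k{\left(-7,b \right)}\right) 93 = \left(\left(5 + 9\right)^{2} + \frac{2}{9} \left(-7\right)\right) 93 = \left(14^{2} - \frac{14}{9}\right) 93 = \left(196 - \frac{14}{9}\right) 93 = \frac{1750}{9} \cdot 93 = \frac{54250}{3}$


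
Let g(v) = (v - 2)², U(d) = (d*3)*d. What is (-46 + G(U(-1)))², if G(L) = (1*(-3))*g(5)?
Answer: 5329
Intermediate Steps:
U(d) = 3*d² (U(d) = (3*d)*d = 3*d²)
g(v) = (-2 + v)²
G(L) = -27 (G(L) = (1*(-3))*(-2 + 5)² = -3*3² = -3*9 = -27)
(-46 + G(U(-1)))² = (-46 - 27)² = (-73)² = 5329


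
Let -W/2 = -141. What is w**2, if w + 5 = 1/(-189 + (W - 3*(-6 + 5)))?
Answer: 229441/9216 ≈ 24.896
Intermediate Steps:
W = 282 (W = -2*(-141) = 282)
w = -479/96 (w = -5 + 1/(-189 + (282 - 3*(-6 + 5))) = -5 + 1/(-189 + (282 - 3*(-1))) = -5 + 1/(-189 + (282 - 1*(-3))) = -5 + 1/(-189 + (282 + 3)) = -5 + 1/(-189 + 285) = -5 + 1/96 = -479/96 ≈ -4.9896)
w**2 = (-479/96)**2 = 229441/9216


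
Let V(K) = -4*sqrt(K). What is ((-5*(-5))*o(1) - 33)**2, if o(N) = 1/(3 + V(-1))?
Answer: 884 - 240*I ≈ 884.0 - 240.0*I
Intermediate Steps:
o(N) = (3 + 4*I)/25 (o(N) = 1/(3 - 4*I) = (3 + 4*I)/25)
((-5*(-5))*o(1) - 33)**2 = ((-5*(-5))*(3/25 + 4*I/25) - 33)**2 = (25*(3/25 + 4*I/25) - 33)**2 = ((3 + 4*I) - 33)**2 = (-30 + 4*I)**2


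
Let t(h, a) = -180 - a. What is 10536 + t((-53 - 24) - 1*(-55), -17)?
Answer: 10373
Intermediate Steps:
10536 + t((-53 - 24) - 1*(-55), -17) = 10536 + (-180 - 1*(-17)) = 10536 + (-180 + 17) = 10536 - 163 = 10373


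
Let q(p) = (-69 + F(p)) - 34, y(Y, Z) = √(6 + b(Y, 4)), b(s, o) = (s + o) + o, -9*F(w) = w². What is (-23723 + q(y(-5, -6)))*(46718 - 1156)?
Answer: -1085605774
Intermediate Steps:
F(w) = -w²/9
b(s, o) = s + 2*o (b(s, o) = (o + s) + o = s + 2*o)
y(Y, Z) = √(14 + Y) (y(Y, Z) = √(6 + (Y + 2*4)) = √(6 + (Y + 8)) = √(6 + (8 + Y)) = √(14 + Y))
q(p) = -103 - p²/9 (q(p) = (-69 - p²/9) - 34 = -103 - p²/9)
(-23723 + q(y(-5, -6)))*(46718 - 1156) = (-23723 + (-103 - (√(14 - 5))²/9))*(46718 - 1156) = (-23723 + (-103 - (√9)²/9))*45562 = (-23723 + (-103 - ⅑*3²))*45562 = (-23723 + (-103 - ⅑*9))*45562 = (-23723 + (-103 - 1))*45562 = (-23723 - 104)*45562 = -23827*45562 = -1085605774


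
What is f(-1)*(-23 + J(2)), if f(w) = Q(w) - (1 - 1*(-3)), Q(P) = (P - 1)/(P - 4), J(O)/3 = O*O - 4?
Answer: 414/5 ≈ 82.800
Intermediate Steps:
J(O) = -12 + 3*O**2 (J(O) = 3*(O*O - 4) = 3*(O**2 - 4) = 3*(-4 + O**2) = -12 + 3*O**2)
Q(P) = (-1 + P)/(-4 + P)
f(w) = -4 + (-1 + w)/(-4 + w) (f(w) = (-1 + w)/(-4 + w) - (1 - 1*(-3)) = (-1 + w)/(-4 + w) - (1 + 3) = (-1 + w)/(-4 + w) - 1*4 = (-1 + w)/(-4 + w) - 4 = -4 + (-1 + w)/(-4 + w))
f(-1)*(-23 + J(2)) = (3*(5 - 1*(-1))/(-4 - 1))*(-23 + (-12 + 3*2**2)) = (3*(5 + 1)/(-5))*(-23 + (-12 + 3*4)) = (3*(-1/5)*6)*(-23 + (-12 + 12)) = -18*(-23 + 0)/5 = -18/5*(-23) = 414/5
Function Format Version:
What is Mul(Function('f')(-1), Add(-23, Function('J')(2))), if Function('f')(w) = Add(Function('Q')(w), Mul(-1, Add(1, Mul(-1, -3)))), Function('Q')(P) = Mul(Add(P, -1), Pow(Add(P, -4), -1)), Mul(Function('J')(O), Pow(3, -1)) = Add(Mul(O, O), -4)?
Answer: Rational(414, 5) ≈ 82.800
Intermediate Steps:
Function('J')(O) = Add(-12, Mul(3, Pow(O, 2))) (Function('J')(O) = Mul(3, Add(Mul(O, O), -4)) = Mul(3, Add(Pow(O, 2), -4)) = Mul(3, Add(-4, Pow(O, 2))) = Add(-12, Mul(3, Pow(O, 2))))
Function('Q')(P) = Mul(Pow(Add(-4, P), -1), Add(-1, P)) (Function('Q')(P) = Mul(Add(-1, P), Pow(Add(-4, P), -1)) = Mul(Pow(Add(-4, P), -1), Add(-1, P)))
Function('f')(w) = Add(-4, Mul(Pow(Add(-4, w), -1), Add(-1, w))) (Function('f')(w) = Add(Mul(Pow(Add(-4, w), -1), Add(-1, w)), Mul(-1, Add(1, Mul(-1, -3)))) = Add(Mul(Pow(Add(-4, w), -1), Add(-1, w)), Mul(-1, Add(1, 3))) = Add(Mul(Pow(Add(-4, w), -1), Add(-1, w)), Mul(-1, 4)) = Add(Mul(Pow(Add(-4, w), -1), Add(-1, w)), -4) = Add(-4, Mul(Pow(Add(-4, w), -1), Add(-1, w))))
Mul(Function('f')(-1), Add(-23, Function('J')(2))) = Mul(Mul(3, Pow(Add(-4, -1), -1), Add(5, Mul(-1, -1))), Add(-23, Add(-12, Mul(3, Pow(2, 2))))) = Mul(Mul(3, Pow(-5, -1), Add(5, 1)), Add(-23, Add(-12, Mul(3, 4)))) = Mul(Mul(3, Rational(-1, 5), 6), Add(-23, Add(-12, 12))) = Mul(Rational(-18, 5), Add(-23, 0)) = Mul(Rational(-18, 5), -23) = Rational(414, 5)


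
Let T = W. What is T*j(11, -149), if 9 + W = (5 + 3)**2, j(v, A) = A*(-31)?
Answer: 254045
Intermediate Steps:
j(v, A) = -31*A
W = 55 (W = -9 + (5 + 3)**2 = -9 + 8**2 = -9 + 64 = 55)
T = 55
T*j(11, -149) = 55*(-31*(-149)) = 55*4619 = 254045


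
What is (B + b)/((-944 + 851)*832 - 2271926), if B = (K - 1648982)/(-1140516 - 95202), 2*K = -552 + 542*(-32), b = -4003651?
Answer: 1236845487122/725768692209 ≈ 1.7042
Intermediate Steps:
K = -8948 (K = (-552 + 542*(-32))/2 = (-552 - 17344)/2 = (1/2)*(-17896) = -8948)
B = 828965/617859 (B = (-8948 - 1648982)/(-1140516 - 95202) = -1657930/(-1235718) = -1657930*(-1/1235718) = 828965/617859 ≈ 1.3417)
(B + b)/((-944 + 851)*832 - 2271926) = (828965/617859 - 4003651)/((-944 + 851)*832 - 2271926) = -2473690974244/(617859*(-93*832 - 2271926)) = -2473690974244/(617859*(-77376 - 2271926)) = -2473690974244/617859/(-2349302) = -2473690974244/617859*(-1/2349302) = 1236845487122/725768692209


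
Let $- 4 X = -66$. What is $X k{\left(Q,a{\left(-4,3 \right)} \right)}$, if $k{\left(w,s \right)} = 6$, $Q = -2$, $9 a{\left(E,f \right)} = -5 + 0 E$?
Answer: $99$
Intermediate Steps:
$X = \frac{33}{2}$ ($X = \left(- \frac{1}{4}\right) \left(-66\right) = \frac{33}{2} \approx 16.5$)
$a{\left(E,f \right)} = - \frac{5}{9}$ ($a{\left(E,f \right)} = \frac{-5 + 0 E}{9} = \frac{-5 + 0}{9} = \frac{1}{9} \left(-5\right) = - \frac{5}{9}$)
$X k{\left(Q,a{\left(-4,3 \right)} \right)} = \frac{33}{2} \cdot 6 = 99$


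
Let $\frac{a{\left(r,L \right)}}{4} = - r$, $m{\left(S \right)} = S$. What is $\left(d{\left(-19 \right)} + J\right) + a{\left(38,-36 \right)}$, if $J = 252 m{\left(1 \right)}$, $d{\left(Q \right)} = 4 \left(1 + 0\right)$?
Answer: $104$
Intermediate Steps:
$d{\left(Q \right)} = 4$ ($d{\left(Q \right)} = 4 \cdot 1 = 4$)
$a{\left(r,L \right)} = - 4 r$ ($a{\left(r,L \right)} = 4 \left(- r\right) = - 4 r$)
$J = 252$ ($J = 252 \cdot 1 = 252$)
$\left(d{\left(-19 \right)} + J\right) + a{\left(38,-36 \right)} = \left(4 + 252\right) - 152 = 256 - 152 = 104$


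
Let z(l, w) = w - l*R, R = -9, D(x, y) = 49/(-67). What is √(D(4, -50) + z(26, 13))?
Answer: 10*√11055/67 ≈ 15.693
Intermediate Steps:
D(x, y) = -49/67 (D(x, y) = 49*(-1/67) = -49/67)
z(l, w) = w + 9*l (z(l, w) = w - l*(-9) = w - (-9)*l = w + 9*l)
√(D(4, -50) + z(26, 13)) = √(-49/67 + (13 + 9*26)) = √(-49/67 + (13 + 234)) = √(-49/67 + 247) = √(16500/67) = 10*√11055/67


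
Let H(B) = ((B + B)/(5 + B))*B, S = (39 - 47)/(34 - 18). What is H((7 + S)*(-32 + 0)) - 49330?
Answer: -10100518/203 ≈ -49756.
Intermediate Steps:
S = -½ (S = -8/16 = -8*1/16 = -½ ≈ -0.50000)
H(B) = 2*B²/(5 + B) (H(B) = ((2*B)/(5 + B))*B = (2*B/(5 + B))*B = 2*B²/(5 + B))
H((7 + S)*(-32 + 0)) - 49330 = 2*((7 - ½)*(-32 + 0))²/(5 + (7 - ½)*(-32 + 0)) - 49330 = 2*((13/2)*(-32))²/(5 + (13/2)*(-32)) - 49330 = 2*(-208)²/(5 - 208) - 49330 = 2*43264/(-203) - 49330 = 2*43264*(-1/203) - 49330 = -86528/203 - 49330 = -10100518/203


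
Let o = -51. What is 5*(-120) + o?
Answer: -651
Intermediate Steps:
5*(-120) + o = 5*(-120) - 51 = -600 - 51 = -651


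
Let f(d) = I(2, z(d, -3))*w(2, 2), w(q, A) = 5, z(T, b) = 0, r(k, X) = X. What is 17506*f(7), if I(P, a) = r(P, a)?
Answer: 0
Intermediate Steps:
I(P, a) = a
f(d) = 0 (f(d) = 0*5 = 0)
17506*f(7) = 17506*0 = 0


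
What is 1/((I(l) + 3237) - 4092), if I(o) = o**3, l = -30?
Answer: -1/27855 ≈ -3.5900e-5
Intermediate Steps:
1/((I(l) + 3237) - 4092) = 1/(((-30)**3 + 3237) - 4092) = 1/((-27000 + 3237) - 4092) = 1/(-23763 - 4092) = 1/(-27855) = -1/27855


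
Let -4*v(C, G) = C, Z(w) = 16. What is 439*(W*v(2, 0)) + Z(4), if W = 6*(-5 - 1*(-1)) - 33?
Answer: 25055/2 ≈ 12528.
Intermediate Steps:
v(C, G) = -C/4
W = -57 (W = 6*(-5 + 1) - 33 = 6*(-4) - 33 = -24 - 33 = -57)
439*(W*v(2, 0)) + Z(4) = 439*(-(-57)*2/4) + 16 = 439*(-57*(-1/2)) + 16 = 439*(57/2) + 16 = 25023/2 + 16 = 25055/2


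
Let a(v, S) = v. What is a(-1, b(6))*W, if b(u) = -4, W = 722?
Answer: -722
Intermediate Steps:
a(-1, b(6))*W = -1*722 = -722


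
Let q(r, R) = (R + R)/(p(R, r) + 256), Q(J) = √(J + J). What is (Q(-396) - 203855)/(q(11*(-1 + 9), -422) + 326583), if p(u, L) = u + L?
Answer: -7950345/12737159 + 234*I*√22/12737159 ≈ -0.62419 + 8.617e-5*I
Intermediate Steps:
p(u, L) = L + u
Q(J) = √2*√J (Q(J) = √(2*J) = √2*√J)
q(r, R) = 2*R/(256 + R + r) (q(r, R) = (R + R)/((r + R) + 256) = (2*R)/((R + r) + 256) = (2*R)/(256 + R + r) = 2*R/(256 + R + r))
(Q(-396) - 203855)/(q(11*(-1 + 9), -422) + 326583) = (√2*√(-396) - 203855)/(2*(-422)/(256 - 422 + 11*(-1 + 9)) + 326583) = (√2*(6*I*√11) - 203855)/(2*(-422)/(256 - 422 + 11*8) + 326583) = (6*I*√22 - 203855)/(2*(-422)/(256 - 422 + 88) + 326583) = (-203855 + 6*I*√22)/(2*(-422)/(-78) + 326583) = (-203855 + 6*I*√22)/(2*(-422)*(-1/78) + 326583) = (-203855 + 6*I*√22)/(422/39 + 326583) = (-203855 + 6*I*√22)/(12737159/39) = (-203855 + 6*I*√22)*(39/12737159) = -7950345/12737159 + 234*I*√22/12737159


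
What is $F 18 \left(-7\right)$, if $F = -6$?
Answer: $756$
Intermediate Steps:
$F 18 \left(-7\right) = \left(-6\right) 18 \left(-7\right) = \left(-108\right) \left(-7\right) = 756$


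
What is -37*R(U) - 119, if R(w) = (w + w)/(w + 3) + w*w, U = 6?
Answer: -4501/3 ≈ -1500.3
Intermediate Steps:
R(w) = w**2 + 2*w/(3 + w) (R(w) = (2*w)/(3 + w) + w**2 = 2*w/(3 + w) + w**2 = w**2 + 2*w/(3 + w))
-37*R(U) - 119 = -222*(2 + 6**2 + 3*6)/(3 + 6) - 119 = -222*(2 + 36 + 18)/9 - 119 = -222*56/9 - 119 = -37*112/3 - 119 = -4144/3 - 119 = -4501/3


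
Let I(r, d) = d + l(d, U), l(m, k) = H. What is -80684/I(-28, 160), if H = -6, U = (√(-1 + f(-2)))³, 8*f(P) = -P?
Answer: -40342/77 ≈ -523.92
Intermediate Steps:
f(P) = -P/8 (f(P) = (-P)/8 = -P/8)
U = -3*I*√3/8 (U = (√(-1 - ⅛*(-2)))³ = (√(-1 + ¼))³ = (√(-¾))³ = (I*√3/2)³ = -3*I*√3/8 ≈ -0.64952*I)
l(m, k) = -6
I(r, d) = -6 + d (I(r, d) = d - 6 = -6 + d)
-80684/I(-28, 160) = -80684/(-6 + 160) = -80684/154 = -80684*1/154 = -40342/77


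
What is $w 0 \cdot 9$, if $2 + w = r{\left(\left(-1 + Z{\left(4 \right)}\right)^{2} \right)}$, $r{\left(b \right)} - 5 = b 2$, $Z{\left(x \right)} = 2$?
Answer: $0$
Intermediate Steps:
$r{\left(b \right)} = 5 + 2 b$ ($r{\left(b \right)} = 5 + b 2 = 5 + 2 b$)
$w = 5$ ($w = -2 + \left(5 + 2 \left(-1 + 2\right)^{2}\right) = -2 + \left(5 + 2 \cdot 1^{2}\right) = -2 + \left(5 + 2 \cdot 1\right) = -2 + \left(5 + 2\right) = -2 + 7 = 5$)
$w 0 \cdot 9 = 5 \cdot 0 \cdot 9 = 0 \cdot 9 = 0$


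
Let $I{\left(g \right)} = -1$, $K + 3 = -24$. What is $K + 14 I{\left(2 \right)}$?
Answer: $-41$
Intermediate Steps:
$K = -27$ ($K = -3 - 24 = -27$)
$K + 14 I{\left(2 \right)} = -27 + 14 \left(-1\right) = -27 - 14 = -41$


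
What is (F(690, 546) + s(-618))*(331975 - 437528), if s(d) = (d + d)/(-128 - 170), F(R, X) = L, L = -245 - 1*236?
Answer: 7499646203/149 ≈ 5.0333e+7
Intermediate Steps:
L = -481 (L = -245 - 236 = -481)
F(R, X) = -481
s(d) = -d/149 (s(d) = (2*d)/(-298) = (2*d)*(-1/298) = -d/149)
(F(690, 546) + s(-618))*(331975 - 437528) = (-481 - 1/149*(-618))*(331975 - 437528) = (-481 + 618/149)*(-105553) = -71051/149*(-105553) = 7499646203/149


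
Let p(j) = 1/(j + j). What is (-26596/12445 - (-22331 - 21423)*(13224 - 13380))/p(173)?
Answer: -29390941377496/12445 ≈ -2.3617e+9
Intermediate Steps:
p(j) = 1/(2*j)
(-26596/12445 - (-22331 - 21423)*(13224 - 13380))/p(173) = (-26596/12445 - (-22331 - 21423)*(13224 - 13380))/(((1/2)/173)) = (-26596*1/12445 - (-43754)*(-156))/(((1/2)*(1/173))) = (-26596/12445 - 1*6825624)/(1/346) = (-26596/12445 - 6825624)*346 = -84944917276/12445*346 = -29390941377496/12445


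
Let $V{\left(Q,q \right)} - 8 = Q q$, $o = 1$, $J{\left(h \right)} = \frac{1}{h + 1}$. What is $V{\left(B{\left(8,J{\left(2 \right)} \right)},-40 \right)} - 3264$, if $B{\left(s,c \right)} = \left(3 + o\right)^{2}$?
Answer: $-3896$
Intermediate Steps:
$J{\left(h \right)} = \frac{1}{1 + h}$
$B{\left(s,c \right)} = 16$ ($B{\left(s,c \right)} = \left(3 + 1\right)^{2} = 4^{2} = 16$)
$V{\left(Q,q \right)} = 8 + Q q$
$V{\left(B{\left(8,J{\left(2 \right)} \right)},-40 \right)} - 3264 = \left(8 + 16 \left(-40\right)\right) - 3264 = \left(8 - 640\right) - 3264 = -632 - 3264 = -3896$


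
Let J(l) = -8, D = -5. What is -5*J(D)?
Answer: 40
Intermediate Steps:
-5*J(D) = -5*(-8) = 40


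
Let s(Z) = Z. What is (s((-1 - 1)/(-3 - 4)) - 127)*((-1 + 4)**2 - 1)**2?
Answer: -56768/7 ≈ -8109.7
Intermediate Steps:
(s((-1 - 1)/(-3 - 4)) - 127)*((-1 + 4)**2 - 1)**2 = ((-1 - 1)/(-3 - 4) - 127)*((-1 + 4)**2 - 1)**2 = (-2/(-7) - 127)*(3**2 - 1)**2 = (-2*(-1/7) - 127)*(9 - 1)**2 = (2/7 - 127)*8**2 = -887/7*64 = -56768/7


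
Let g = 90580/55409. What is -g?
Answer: -90580/55409 ≈ -1.6348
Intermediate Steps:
g = 90580/55409 (g = 90580*(1/55409) = 90580/55409 ≈ 1.6348)
-g = -1*90580/55409 = -90580/55409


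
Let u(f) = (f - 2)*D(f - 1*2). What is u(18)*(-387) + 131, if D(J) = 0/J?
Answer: 131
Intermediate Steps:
D(J) = 0
u(f) = 0 (u(f) = (f - 2)*0 = (-2 + f)*0 = 0)
u(18)*(-387) + 131 = 0*(-387) + 131 = 0 + 131 = 131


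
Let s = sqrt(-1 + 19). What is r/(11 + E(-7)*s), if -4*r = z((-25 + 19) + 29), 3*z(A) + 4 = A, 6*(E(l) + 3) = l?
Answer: 209/2298 + 475*sqrt(2)/4596 ≈ 0.23711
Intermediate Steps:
s = 3*sqrt(2) (s = sqrt(18) = 3*sqrt(2) ≈ 4.2426)
E(l) = -3 + l/6
z(A) = -4/3 + A/3
r = -19/12 (r = -(-4/3 + ((-25 + 19) + 29)/3)/4 = -(-4/3 + (-6 + 29)/3)/4 = -(-4/3 + (1/3)*23)/4 = -(-4/3 + 23/3)/4 = -1/4*19/3 = -19/12 ≈ -1.5833)
r/(11 + E(-7)*s) = -19/(12*(11 + (-3 + (1/6)*(-7))*(3*sqrt(2)))) = -19/(12*(11 + (-3 - 7/6)*(3*sqrt(2)))) = -19/(12*(11 - 25*sqrt(2)/2))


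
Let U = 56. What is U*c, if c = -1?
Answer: -56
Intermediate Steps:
U*c = 56*(-1) = -56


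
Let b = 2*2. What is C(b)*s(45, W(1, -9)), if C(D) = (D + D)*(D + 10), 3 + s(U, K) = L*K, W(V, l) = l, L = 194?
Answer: -195888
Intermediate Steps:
b = 4
s(U, K) = -3 + 194*K
C(D) = 2*D*(10 + D) (C(D) = (2*D)*(10 + D) = 2*D*(10 + D))
C(b)*s(45, W(1, -9)) = (2*4*(10 + 4))*(-3 + 194*(-9)) = (2*4*14)*(-3 - 1746) = 112*(-1749) = -195888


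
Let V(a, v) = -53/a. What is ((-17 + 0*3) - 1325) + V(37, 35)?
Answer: -49707/37 ≈ -1343.4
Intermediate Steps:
((-17 + 0*3) - 1325) + V(37, 35) = ((-17 + 0*3) - 1325) - 53/37 = ((-17 + 0) - 1325) - 53*1/37 = (-17 - 1325) - 53/37 = -1342 - 53/37 = -49707/37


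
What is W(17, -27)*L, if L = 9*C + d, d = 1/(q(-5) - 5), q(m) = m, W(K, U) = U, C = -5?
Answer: 12177/10 ≈ 1217.7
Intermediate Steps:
d = -⅒ (d = 1/(-5 - 5) = 1/(-10) = -⅒ ≈ -0.10000)
L = -451/10 (L = 9*(-5) - ⅒ = -45 - ⅒ = -451/10 ≈ -45.100)
W(17, -27)*L = -27*(-451/10) = 12177/10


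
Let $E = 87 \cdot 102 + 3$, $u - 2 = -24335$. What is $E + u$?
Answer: $-15456$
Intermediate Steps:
$u = -24333$ ($u = 2 - 24335 = -24333$)
$E = 8877$ ($E = 8874 + 3 = 8877$)
$E + u = 8877 - 24333 = -15456$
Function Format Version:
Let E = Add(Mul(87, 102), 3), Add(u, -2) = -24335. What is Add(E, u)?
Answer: -15456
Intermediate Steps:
u = -24333 (u = Add(2, -24335) = -24333)
E = 8877 (E = Add(8874, 3) = 8877)
Add(E, u) = Add(8877, -24333) = -15456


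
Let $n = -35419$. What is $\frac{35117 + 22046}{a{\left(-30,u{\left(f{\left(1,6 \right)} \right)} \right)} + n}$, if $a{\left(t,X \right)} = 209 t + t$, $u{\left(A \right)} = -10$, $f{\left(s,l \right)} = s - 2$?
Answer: $- \frac{57163}{41719} \approx -1.3702$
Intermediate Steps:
$f{\left(s,l \right)} = -2 + s$
$a{\left(t,X \right)} = 210 t$
$\frac{35117 + 22046}{a{\left(-30,u{\left(f{\left(1,6 \right)} \right)} \right)} + n} = \frac{35117 + 22046}{210 \left(-30\right) - 35419} = \frac{57163}{-6300 - 35419} = \frac{57163}{-41719} = 57163 \left(- \frac{1}{41719}\right) = - \frac{57163}{41719}$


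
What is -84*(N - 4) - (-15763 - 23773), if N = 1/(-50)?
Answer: 996842/25 ≈ 39874.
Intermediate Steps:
N = -1/50 ≈ -0.020000
-84*(N - 4) - (-15763 - 23773) = -84*(-1/50 - 4) - (-15763 - 23773) = -84*(-201/50) - 1*(-39536) = 8442/25 + 39536 = 996842/25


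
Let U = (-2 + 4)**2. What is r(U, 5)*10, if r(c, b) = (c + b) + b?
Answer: 140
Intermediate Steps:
U = 4 (U = 2**2 = 4)
r(c, b) = c + 2*b (r(c, b) = (b + c) + b = c + 2*b)
r(U, 5)*10 = (4 + 2*5)*10 = (4 + 10)*10 = 14*10 = 140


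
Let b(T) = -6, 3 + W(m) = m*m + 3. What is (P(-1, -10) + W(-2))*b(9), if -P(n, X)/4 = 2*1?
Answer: 24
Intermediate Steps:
W(m) = m² (W(m) = -3 + (m*m + 3) = -3 + (m² + 3) = -3 + (3 + m²) = m²)
P(n, X) = -8
(P(-1, -10) + W(-2))*b(9) = (-8 + (-2)²)*(-6) = (-8 + 4)*(-6) = -4*(-6) = 24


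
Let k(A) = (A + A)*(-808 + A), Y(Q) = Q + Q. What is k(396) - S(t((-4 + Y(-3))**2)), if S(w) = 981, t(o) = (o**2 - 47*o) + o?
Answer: -327285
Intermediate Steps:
Y(Q) = 2*Q
t(o) = o**2 - 46*o
k(A) = 2*A*(-808 + A) (k(A) = (2*A)*(-808 + A) = 2*A*(-808 + A))
k(396) - S(t((-4 + Y(-3))**2)) = 2*396*(-808 + 396) - 1*981 = 2*396*(-412) - 981 = -326304 - 981 = -327285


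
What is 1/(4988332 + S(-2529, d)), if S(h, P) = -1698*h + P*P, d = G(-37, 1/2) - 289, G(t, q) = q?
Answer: 4/37463225 ≈ 1.0677e-7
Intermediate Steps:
d = -577/2 (d = 1/2 - 289 = ½ - 289 = -577/2 ≈ -288.50)
S(h, P) = P² - 1698*h (S(h, P) = -1698*h + P² = P² - 1698*h)
1/(4988332 + S(-2529, d)) = 1/(4988332 + ((-577/2)² - 1698*(-2529))) = 1/(4988332 + (332929/4 + 4294242)) = 1/(4988332 + 17509897/4) = 1/(37463225/4) = 4/37463225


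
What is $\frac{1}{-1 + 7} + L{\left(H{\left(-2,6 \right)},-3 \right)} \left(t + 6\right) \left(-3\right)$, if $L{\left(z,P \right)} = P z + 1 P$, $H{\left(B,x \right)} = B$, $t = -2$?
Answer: $- \frac{215}{6} \approx -35.833$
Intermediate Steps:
$L{\left(z,P \right)} = P + P z$ ($L{\left(z,P \right)} = P z + P = P + P z$)
$\frac{1}{-1 + 7} + L{\left(H{\left(-2,6 \right)},-3 \right)} \left(t + 6\right) \left(-3\right) = \frac{1}{-1 + 7} + - 3 \left(1 - 2\right) \left(-2 + 6\right) \left(-3\right) = \frac{1}{6} + \left(-3\right) \left(-1\right) 4 \left(-3\right) = \frac{1}{6} + 3 \left(-12\right) = \frac{1}{6} - 36 = - \frac{215}{6}$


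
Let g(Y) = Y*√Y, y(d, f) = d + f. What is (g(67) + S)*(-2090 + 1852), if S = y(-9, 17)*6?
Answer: -11424 - 15946*√67 ≈ -1.4195e+5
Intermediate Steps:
S = 48 (S = (-9 + 17)*6 = 8*6 = 48)
g(Y) = Y^(3/2)
(g(67) + S)*(-2090 + 1852) = (67^(3/2) + 48)*(-2090 + 1852) = (67*√67 + 48)*(-238) = (48 + 67*√67)*(-238) = -11424 - 15946*√67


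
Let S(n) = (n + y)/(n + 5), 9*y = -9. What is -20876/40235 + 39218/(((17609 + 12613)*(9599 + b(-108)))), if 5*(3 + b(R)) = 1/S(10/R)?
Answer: -13733635554647/26476187778495 ≈ -0.51872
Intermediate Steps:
y = -1 (y = (1/9)*(-9) = -1)
S(n) = (-1 + n)/(5 + n) (S(n) = (n - 1)/(n + 5) = (-1 + n)/(5 + n))
b(R) = -3 + (5 + 10/R)/(5*(-1 + 10/R)) (b(R) = -3 + 1/(5*(((-1 + 10/R)/(5 + 10/R)))) = -3 + ((5 + 10/R)/(-1 + 10/R))/5 = -3 + (5 + 10/R)/(5*(-1 + 10/R)))
-20876/40235 + 39218/(((17609 + 12613)*(9599 + b(-108)))) = -20876/40235 + 39218/(((17609 + 12613)*(9599 + 4*(7 - 1*(-108))/(-10 - 108)))) = -20876*1/40235 + 39218/((30222*(9599 + 4*(7 + 108)/(-118)))) = -20876/40235 + 39218/((30222*(9599 + 4*(-1/118)*115))) = -20876/40235 + 39218/((30222*(9599 - 230/59))) = -20876/40235 + 39218/((30222*(566111/59))) = -20876/40235 + 39218/(17109006642/59) = -20876/40235 + 39218*(59/17109006642) = -20876/40235 + 1156931/8554503321 = -13733635554647/26476187778495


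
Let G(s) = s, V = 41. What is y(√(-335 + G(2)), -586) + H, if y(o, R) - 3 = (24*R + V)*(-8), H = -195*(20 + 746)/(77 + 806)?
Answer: 98911751/883 ≈ 1.1202e+5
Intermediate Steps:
H = -149370/883 ≈ -169.16
y(o, R) = -325 - 192*R (y(o, R) = 3 + (24*R + 41)*(-8) = 3 + (41 + 24*R)*(-8) = 3 + (-328 - 192*R) = -325 - 192*R)
y(√(-335 + G(2)), -586) + H = (-325 - 192*(-586)) - 149370/883 = (-325 + 112512) - 149370/883 = 112187 - 149370/883 = 98911751/883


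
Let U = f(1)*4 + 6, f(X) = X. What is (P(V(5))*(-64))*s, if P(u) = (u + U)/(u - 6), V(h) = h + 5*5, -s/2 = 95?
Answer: 60800/3 ≈ 20267.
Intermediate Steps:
s = -190 (s = -2*95 = -190)
U = 10 (U = 1*4 + 6 = 4 + 6 = 10)
V(h) = 25 + h (V(h) = h + 25 = 25 + h)
P(u) = (10 + u)/(-6 + u) (P(u) = (u + 10)/(u - 6) = (10 + u)/(-6 + u))
(P(V(5))*(-64))*s = (((10 + (25 + 5))/(-6 + (25 + 5)))*(-64))*(-190) = (((10 + 30)/(-6 + 30))*(-64))*(-190) = ((40/24)*(-64))*(-190) = (((1/24)*40)*(-64))*(-190) = ((5/3)*(-64))*(-190) = -320/3*(-190) = 60800/3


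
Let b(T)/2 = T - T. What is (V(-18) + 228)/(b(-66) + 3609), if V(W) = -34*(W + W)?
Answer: 484/1203 ≈ 0.40233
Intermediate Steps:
b(T) = 0 (b(T) = 2*(T - T) = 2*0 = 0)
V(W) = -68*W
(V(-18) + 228)/(b(-66) + 3609) = (-68*(-18) + 228)/(0 + 3609) = (1224 + 228)/3609 = 1452*(1/3609) = 484/1203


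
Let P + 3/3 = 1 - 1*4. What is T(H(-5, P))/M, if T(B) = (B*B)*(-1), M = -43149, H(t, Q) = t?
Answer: 25/43149 ≈ 0.00057939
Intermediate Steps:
P = -4 (P = -1 + (1 - 1*4) = -1 + (1 - 4) = -1 - 3 = -4)
T(B) = -B**2 (T(B) = B**2*(-1) = -B**2)
T(H(-5, P))/M = -1*(-5)**2/(-43149) = -1*25*(-1/43149) = -25*(-1/43149) = 25/43149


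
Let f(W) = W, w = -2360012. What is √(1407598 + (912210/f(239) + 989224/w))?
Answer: √28064594603025418293854/141010717 ≈ 1188.0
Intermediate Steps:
√(1407598 + (912210/f(239) + 989224/w)) = √(1407598 + (912210/239 + 989224/(-2360012))) = √(1407598 + (912210*(1/239) + 989224*(-1/2360012))) = √(1407598 + (912210/239 - 247306/590003)) = √(1407598 + 538147530496/141010717) = √(199024550758262/141010717) = √28064594603025418293854/141010717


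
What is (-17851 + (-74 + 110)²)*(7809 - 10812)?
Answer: 49714665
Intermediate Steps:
(-17851 + (-74 + 110)²)*(7809 - 10812) = (-17851 + 36²)*(-3003) = (-17851 + 1296)*(-3003) = -16555*(-3003) = 49714665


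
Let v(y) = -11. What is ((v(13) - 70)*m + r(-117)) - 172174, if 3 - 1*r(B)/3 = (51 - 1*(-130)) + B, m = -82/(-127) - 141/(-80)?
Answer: -1753128947/10160 ≈ -1.7255e+5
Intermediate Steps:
m = 24467/10160 (m = -82*(-1/127) - 141*(-1/80) = 82/127 + 141/80 = 24467/10160 ≈ 2.4082)
r(B) = -534 - 3*B (r(B) = 9 - 3*((51 - 1*(-130)) + B) = 9 - 3*((51 + 130) + B) = 9 - 3*(181 + B) = 9 + (-543 - 3*B) = -534 - 3*B)
((v(13) - 70)*m + r(-117)) - 172174 = ((-11 - 70)*(24467/10160) + (-534 - 3*(-117))) - 172174 = (-81*24467/10160 + (-534 + 351)) - 172174 = (-1981827/10160 - 183) - 172174 = -3841107/10160 - 172174 = -1753128947/10160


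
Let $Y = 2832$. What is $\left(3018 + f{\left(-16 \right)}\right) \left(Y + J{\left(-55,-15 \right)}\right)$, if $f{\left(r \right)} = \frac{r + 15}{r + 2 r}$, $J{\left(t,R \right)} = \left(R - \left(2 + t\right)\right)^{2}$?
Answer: $\frac{154860685}{12} \approx 1.2905 \cdot 10^{7}$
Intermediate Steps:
$J{\left(t,R \right)} = \left(-2 + R - t\right)^{2}$
$f{\left(r \right)} = \frac{15 + r}{3 r}$
$\left(3018 + f{\left(-16 \right)}\right) \left(Y + J{\left(-55,-15 \right)}\right) = \left(3018 + \frac{15 - 16}{3 \left(-16\right)}\right) \left(2832 + \left(2 - 55 - -15\right)^{2}\right) = \left(3018 + \frac{1}{3} \left(- \frac{1}{16}\right) \left(-1\right)\right) \left(2832 + \left(2 - 55 + 15\right)^{2}\right) = \left(3018 + \frac{1}{48}\right) \left(2832 + \left(-38\right)^{2}\right) = \frac{144865 \left(2832 + 1444\right)}{48} = \frac{144865}{48} \cdot 4276 = \frac{154860685}{12}$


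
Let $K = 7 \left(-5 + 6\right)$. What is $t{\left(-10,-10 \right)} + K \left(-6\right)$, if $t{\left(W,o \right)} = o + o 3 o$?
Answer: $248$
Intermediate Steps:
$t{\left(W,o \right)} = o + 3 o^{2}$
$K = 7$ ($K = 7 \cdot 1 = 7$)
$t{\left(-10,-10 \right)} + K \left(-6\right) = - 10 \left(1 + 3 \left(-10\right)\right) + 7 \left(-6\right) = - 10 \left(1 - 30\right) - 42 = \left(-10\right) \left(-29\right) - 42 = 290 - 42 = 248$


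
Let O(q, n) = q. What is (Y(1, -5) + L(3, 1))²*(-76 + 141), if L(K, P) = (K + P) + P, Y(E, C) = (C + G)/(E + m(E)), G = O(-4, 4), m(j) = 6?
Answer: 43940/49 ≈ 896.73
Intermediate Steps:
G = -4
Y(E, C) = (-4 + C)/(6 + E) (Y(E, C) = (C - 4)/(E + 6) = (-4 + C)/(6 + E))
L(K, P) = K + 2*P
(Y(1, -5) + L(3, 1))²*(-76 + 141) = ((-4 - 5)/(6 + 1) + (3 + 2*1))²*(-76 + 141) = (-9/7 + (3 + 2))²*65 = ((⅐)*(-9) + 5)²*65 = (-9/7 + 5)²*65 = (26/7)²*65 = (676/49)*65 = 43940/49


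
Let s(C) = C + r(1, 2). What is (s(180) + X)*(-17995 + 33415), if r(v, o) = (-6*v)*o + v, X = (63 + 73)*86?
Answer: 182958300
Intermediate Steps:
X = 11696 (X = 136*86 = 11696)
r(v, o) = v - 6*o*v (r(v, o) = -6*o*v + v = v - 6*o*v)
s(C) = -11 + C (s(C) = C + 1*(1 - 6*2) = C + 1*(1 - 12) = C + 1*(-11) = C - 11 = -11 + C)
(s(180) + X)*(-17995 + 33415) = ((-11 + 180) + 11696)*(-17995 + 33415) = (169 + 11696)*15420 = 11865*15420 = 182958300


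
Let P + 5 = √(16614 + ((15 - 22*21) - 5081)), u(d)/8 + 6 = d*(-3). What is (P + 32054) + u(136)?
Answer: 28737 + √11086 ≈ 28842.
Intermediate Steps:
u(d) = -48 - 24*d (u(d) = -48 + 8*(d*(-3)) = -48 + 8*(-3*d) = -48 - 24*d)
P = -5 + √11086 (P = -5 + √(16614 + ((15 - 22*21) - 5081)) = -5 + √(16614 + ((15 - 462) - 5081)) = -5 + √(16614 + (-447 - 5081)) = -5 + √(16614 - 5528) = -5 + √11086 ≈ 100.29)
(P + 32054) + u(136) = ((-5 + √11086) + 32054) + (-48 - 24*136) = (32049 + √11086) + (-48 - 3264) = (32049 + √11086) - 3312 = 28737 + √11086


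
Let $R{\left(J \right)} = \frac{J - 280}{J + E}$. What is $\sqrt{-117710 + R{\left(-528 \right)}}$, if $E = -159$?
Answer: $\frac{i \sqrt{55554915894}}{687} \approx 343.09 i$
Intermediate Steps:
$R{\left(J \right)} = \frac{-280 + J}{-159 + J}$ ($R{\left(J \right)} = \frac{J - 280}{J - 159} = \frac{-280 + J}{-159 + J}$)
$\sqrt{-117710 + R{\left(-528 \right)}} = \sqrt{-117710 + \frac{-280 - 528}{-159 - 528}} = \sqrt{-117710 + \frac{1}{-687} \left(-808\right)} = \sqrt{-117710 - - \frac{808}{687}} = \sqrt{-117710 + \frac{808}{687}} = \sqrt{- \frac{80865962}{687}} = \frac{i \sqrt{55554915894}}{687}$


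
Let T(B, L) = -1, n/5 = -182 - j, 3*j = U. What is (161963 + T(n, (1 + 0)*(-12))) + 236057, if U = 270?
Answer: 398019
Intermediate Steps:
j = 90 (j = (⅓)*270 = 90)
n = -1360 (n = 5*(-182 - 1*90) = 5*(-182 - 90) = 5*(-272) = -1360)
(161963 + T(n, (1 + 0)*(-12))) + 236057 = (161963 - 1) + 236057 = 161962 + 236057 = 398019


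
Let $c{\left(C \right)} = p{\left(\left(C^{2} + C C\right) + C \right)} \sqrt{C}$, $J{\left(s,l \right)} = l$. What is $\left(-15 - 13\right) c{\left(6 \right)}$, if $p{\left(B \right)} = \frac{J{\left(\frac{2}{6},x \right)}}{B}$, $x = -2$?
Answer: $\frac{28 \sqrt{6}}{39} \approx 1.7586$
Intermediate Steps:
$p{\left(B \right)} = - \frac{2}{B}$
$c{\left(C \right)} = - \frac{2 \sqrt{C}}{C + 2 C^{2}}$ ($c{\left(C \right)} = - \frac{2}{\left(C^{2} + C C\right) + C} \sqrt{C} = - \frac{2}{\left(C^{2} + C^{2}\right) + C} \sqrt{C} = - \frac{2}{2 C^{2} + C} \sqrt{C} = - \frac{2}{C + 2 C^{2}} \sqrt{C} = - \frac{2 \sqrt{C}}{C + 2 C^{2}}$)
$\left(-15 - 13\right) c{\left(6 \right)} = \left(-15 - 13\right) \left(- \frac{2}{\sqrt{6} \left(1 + 2 \cdot 6\right)}\right) = - 28 \left(- \frac{2 \frac{\sqrt{6}}{6}}{1 + 12}\right) = - 28 \left(- \frac{2 \frac{\sqrt{6}}{6}}{13}\right) = - 28 \left(\left(-2\right) \frac{\sqrt{6}}{6} \cdot \frac{1}{13}\right) = - 28 \left(- \frac{\sqrt{6}}{39}\right) = \frac{28 \sqrt{6}}{39}$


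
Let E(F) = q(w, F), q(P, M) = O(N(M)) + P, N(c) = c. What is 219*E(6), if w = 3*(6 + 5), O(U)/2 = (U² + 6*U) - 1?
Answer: 38325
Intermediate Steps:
O(U) = -2 + 2*U² + 12*U (O(U) = 2*((U² + 6*U) - 1) = 2*(-1 + U² + 6*U) = -2 + 2*U² + 12*U)
w = 33 (w = 3*11 = 33)
q(P, M) = -2 + P + 2*M² + 12*M (q(P, M) = (-2 + 2*M² + 12*M) + P = -2 + P + 2*M² + 12*M)
E(F) = 31 + 2*F² + 12*F (E(F) = -2 + 33 + 2*F² + 12*F = 31 + 2*F² + 12*F)
219*E(6) = 219*(31 + 2*6² + 12*6) = 219*(31 + 2*36 + 72) = 219*(31 + 72 + 72) = 219*175 = 38325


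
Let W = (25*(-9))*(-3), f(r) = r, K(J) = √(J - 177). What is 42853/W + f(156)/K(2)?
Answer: 42853/675 - 156*I*√7/35 ≈ 63.486 - 11.792*I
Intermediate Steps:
K(J) = √(-177 + J)
W = 675 (W = -225*(-3) = 675)
42853/W + f(156)/K(2) = 42853/675 + 156/(√(-177 + 2)) = 42853*(1/675) + 156/(√(-175)) = 42853/675 + 156/((5*I*√7)) = 42853/675 + 156*(-I*√7/35) = 42853/675 - 156*I*√7/35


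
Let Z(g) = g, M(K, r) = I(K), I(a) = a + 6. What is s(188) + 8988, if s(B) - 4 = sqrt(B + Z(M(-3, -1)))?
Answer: 8992 + sqrt(191) ≈ 9005.8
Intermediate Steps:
I(a) = 6 + a
M(K, r) = 6 + K
s(B) = 4 + sqrt(3 + B) (s(B) = 4 + sqrt(B + (6 - 3)) = 4 + sqrt(B + 3) = 4 + sqrt(3 + B))
s(188) + 8988 = (4 + sqrt(3 + 188)) + 8988 = (4 + sqrt(191)) + 8988 = 8992 + sqrt(191)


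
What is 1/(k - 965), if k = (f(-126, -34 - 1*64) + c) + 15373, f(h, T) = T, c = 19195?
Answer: 1/33505 ≈ 2.9846e-5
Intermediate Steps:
k = 34470 (k = ((-34 - 1*64) + 19195) + 15373 = ((-34 - 64) + 19195) + 15373 = (-98 + 19195) + 15373 = 19097 + 15373 = 34470)
1/(k - 965) = 1/(34470 - 965) = 1/33505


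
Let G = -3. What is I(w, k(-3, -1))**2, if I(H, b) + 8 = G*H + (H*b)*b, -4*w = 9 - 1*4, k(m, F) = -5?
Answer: 5041/4 ≈ 1260.3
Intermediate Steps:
w = -5/4 (w = -(9 - 1*4)/4 = -(9 - 4)/4 = -1/4*5 = -5/4 ≈ -1.2500)
I(H, b) = -8 - 3*H + H*b**2 (I(H, b) = -8 + (-3*H + (H*b)*b) = -8 + (-3*H + H*b**2) = -8 - 3*H + H*b**2)
I(w, k(-3, -1))**2 = (-8 - 3*(-5/4) - 5/4*(-5)**2)**2 = (-8 + 15/4 - 5/4*25)**2 = (-8 + 15/4 - 125/4)**2 = (-71/2)**2 = 5041/4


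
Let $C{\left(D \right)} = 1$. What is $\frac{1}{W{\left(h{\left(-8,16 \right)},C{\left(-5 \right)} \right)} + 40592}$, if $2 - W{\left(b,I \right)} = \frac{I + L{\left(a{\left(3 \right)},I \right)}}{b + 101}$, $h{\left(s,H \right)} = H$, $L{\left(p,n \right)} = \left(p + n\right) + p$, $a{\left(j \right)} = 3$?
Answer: $\frac{117}{4749490} \approx 2.4634 \cdot 10^{-5}$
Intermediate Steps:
$L{\left(p,n \right)} = n + 2 p$ ($L{\left(p,n \right)} = \left(n + p\right) + p = n + 2 p$)
$W{\left(b,I \right)} = 2 - \frac{6 + 2 I}{101 + b}$ ($W{\left(b,I \right)} = 2 - \frac{I + \left(I + 2 \cdot 3\right)}{b + 101} = 2 - \frac{I + \left(I + 6\right)}{101 + b} = 2 - \frac{I + \left(6 + I\right)}{101 + b} = 2 - \frac{6 + 2 I}{101 + b}$)
$\frac{1}{W{\left(h{\left(-8,16 \right)},C{\left(-5 \right)} \right)} + 40592} = \frac{1}{\frac{2 \left(98 + 16 - 1\right)}{101 + 16} + 40592} = \frac{1}{\frac{2 \left(98 + 16 - 1\right)}{117} + 40592} = \frac{1}{2 \cdot \frac{1}{117} \cdot 113 + 40592} = \frac{1}{\frac{226}{117} + 40592} = \frac{1}{\frac{4749490}{117}} = \frac{117}{4749490}$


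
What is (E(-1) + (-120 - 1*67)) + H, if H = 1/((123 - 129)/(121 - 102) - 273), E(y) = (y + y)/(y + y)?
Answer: -965917/5193 ≈ -186.00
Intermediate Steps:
E(y) = 1 (E(y) = (2*y)/((2*y)) = (2*y)*(1/(2*y)) = 1)
H = -19/5193 (H = 1/(-6/19 - 273) = 1/(-5193/19) = -19/5193 ≈ -0.0036588)
(E(-1) + (-120 - 1*67)) + H = (1 + (-120 - 1*67)) - 19/5193 = (1 + (-120 - 67)) - 19/5193 = (1 - 187) - 19/5193 = -186 - 19/5193 = -965917/5193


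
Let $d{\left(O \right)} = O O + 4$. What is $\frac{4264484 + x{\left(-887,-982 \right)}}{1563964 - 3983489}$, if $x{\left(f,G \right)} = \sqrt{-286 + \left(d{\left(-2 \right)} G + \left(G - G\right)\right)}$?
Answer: $- \frac{250852}{142325} - \frac{i \sqrt{8142}}{2419525} \approx -1.7625 - 3.7294 \cdot 10^{-5} i$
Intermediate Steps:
$d{\left(O \right)} = 4 + O^{2}$ ($d{\left(O \right)} = O^{2} + 4 = 4 + O^{2}$)
$x{\left(f,G \right)} = \sqrt{-286 + 8 G}$ ($x{\left(f,G \right)} = \sqrt{-286 + \left(\left(4 + \left(-2\right)^{2}\right) G + \left(G - G\right)\right)} = \sqrt{-286 + \left(\left(4 + 4\right) G + 0\right)} = \sqrt{-286 + \left(8 G + 0\right)} = \sqrt{-286 + 8 G}$)
$\frac{4264484 + x{\left(-887,-982 \right)}}{1563964 - 3983489} = \frac{4264484 + \sqrt{-286 + 8 \left(-982\right)}}{1563964 - 3983489} = \frac{4264484 + \sqrt{-286 - 7856}}{-2419525} = \left(4264484 + \sqrt{-8142}\right) \left(- \frac{1}{2419525}\right) = \left(4264484 + i \sqrt{8142}\right) \left(- \frac{1}{2419525}\right) = - \frac{250852}{142325} - \frac{i \sqrt{8142}}{2419525}$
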